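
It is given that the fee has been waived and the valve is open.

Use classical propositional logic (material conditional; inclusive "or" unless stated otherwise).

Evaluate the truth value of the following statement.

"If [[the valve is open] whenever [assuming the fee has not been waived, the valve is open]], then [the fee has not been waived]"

Let P = "the fee has been waived" (True), Q = "the valve is open" (True).
Parsed as ((not P -> Q) -> Q) -> not P

not P = not True = False
not P -> Q = False -> True = True
(not P -> Q) -> Q = True -> True = True
not P = not True = False
((not P -> Q) -> Q) -> not P = True -> False = False

The statement is false.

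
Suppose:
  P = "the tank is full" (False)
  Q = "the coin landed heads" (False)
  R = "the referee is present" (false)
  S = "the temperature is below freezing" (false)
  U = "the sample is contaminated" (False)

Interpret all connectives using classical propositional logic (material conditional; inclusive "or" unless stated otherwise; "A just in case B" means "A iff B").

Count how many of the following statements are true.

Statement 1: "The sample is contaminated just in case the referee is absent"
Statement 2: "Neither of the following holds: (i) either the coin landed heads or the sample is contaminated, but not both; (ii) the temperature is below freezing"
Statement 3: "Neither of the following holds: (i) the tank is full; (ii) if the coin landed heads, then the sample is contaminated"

Statement 1: This is U iff not R.

not R = not False = True
U iff not R = False iff True = False
Hence Statement 1 is false.

Statement 2: Parsed as (Q xor U) nor S

Q xor U = False xor False = False
(Q xor U) nor S = False nor False = True
So Statement 2 is true.

Statement 3: Parsed as P nor (Q -> U)

Q -> U = False -> False = True
P nor (Q -> U) = False nor True = False
Hence Statement 3 is false.

True statements: 1.

1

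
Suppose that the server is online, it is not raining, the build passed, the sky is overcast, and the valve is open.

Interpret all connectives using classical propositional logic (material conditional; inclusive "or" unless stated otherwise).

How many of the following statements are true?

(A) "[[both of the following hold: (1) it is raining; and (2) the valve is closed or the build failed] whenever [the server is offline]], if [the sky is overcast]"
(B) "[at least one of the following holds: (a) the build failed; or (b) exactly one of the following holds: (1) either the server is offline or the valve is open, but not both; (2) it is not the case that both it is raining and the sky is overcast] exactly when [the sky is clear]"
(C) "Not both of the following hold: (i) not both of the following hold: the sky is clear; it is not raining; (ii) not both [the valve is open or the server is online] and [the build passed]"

Let P = "the sky is overcast" (T), W = "the server is online" (T), R = "it is raining" (F), G = "the valve is open" (T), L = "the build passed" (T).

(A): Parsed as P → (¬W → (R ∧ (¬G ∨ ¬L)))

¬W = ¬T = F
¬G = ¬T = F
¬L = ¬T = F
¬G ∨ ¬L = F ∨ F = F
R ∧ (¬G ∨ ¬L) = F ∧ F = F
¬W → (R ∧ (¬G ∨ ¬L)) = F → F = T
P → (¬W → (R ∧ (¬G ∨ ¬L))) = T → T = T
Hence (A) is true.

(B): This is (¬L ∨ ((¬W ⊕ G) ⊕ (R ↑ P))) ↔ ¬P.

¬L = ¬T = F
¬W = ¬T = F
¬W ⊕ G = F ⊕ T = T
R ↑ P = F ↑ T = T
(¬W ⊕ G) ⊕ (R ↑ P) = T ⊕ T = F
¬L ∨ ((¬W ⊕ G) ⊕ (R ↑ P)) = F ∨ F = F
¬P = ¬T = F
(¬L ∨ ((¬W ⊕ G) ⊕ (R ↑ P))) ↔ ¬P = F ↔ F = T
Hence (B) is true.

(C): Parsed as (¬P ↑ ¬R) ↑ ((G ∨ W) ↑ L)

¬P = ¬T = F
¬R = ¬F = T
¬P ↑ ¬R = F ↑ T = T
G ∨ W = T ∨ T = T
(G ∨ W) ↑ L = T ↑ T = F
(¬P ↑ ¬R) ↑ ((G ∨ W) ↑ L) = T ↑ F = T
So (C) is true.

3 of the 3 statements are true ((A), (B), (C)).

3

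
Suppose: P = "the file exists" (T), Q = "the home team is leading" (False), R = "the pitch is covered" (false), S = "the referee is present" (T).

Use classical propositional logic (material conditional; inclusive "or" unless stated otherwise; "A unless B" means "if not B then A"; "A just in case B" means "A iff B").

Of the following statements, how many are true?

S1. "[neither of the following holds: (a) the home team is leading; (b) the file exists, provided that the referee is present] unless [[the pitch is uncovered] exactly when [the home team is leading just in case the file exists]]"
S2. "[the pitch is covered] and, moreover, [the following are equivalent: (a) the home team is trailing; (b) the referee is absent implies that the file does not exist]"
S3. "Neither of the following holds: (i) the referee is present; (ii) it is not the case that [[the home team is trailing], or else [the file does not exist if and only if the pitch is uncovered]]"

0

S1: Formalization: (Q nor (S -> P)) or (not R iff (Q iff P))

S -> P = True -> True = True
Q nor (S -> P) = False nor True = False
not R = not False = True
Q iff P = False iff True = False
not R iff (Q iff P) = True iff False = False
(Q nor (S -> P)) or (not R iff (Q iff P)) = False or False = False
So S1 is false.

S2: Formalization: R and (not Q iff (not S -> not P))

not Q = not False = True
not S = not True = False
not P = not True = False
not S -> not P = False -> False = True
not Q iff (not S -> not P) = True iff True = True
R and (not Q iff (not S -> not P)) = False and True = False
Hence S2 is false.

S3: Formalization: S nor not (not Q or (not P iff not R))

not Q = not False = True
not P = not True = False
not R = not False = True
not P iff not R = False iff True = False
not Q or (not P iff not R) = True or False = True
not (not Q or (not P iff not R)) = not True = False
S nor not (not Q or (not P iff not R)) = True nor False = False
Hence S3 is false.

True statements: 0 (none).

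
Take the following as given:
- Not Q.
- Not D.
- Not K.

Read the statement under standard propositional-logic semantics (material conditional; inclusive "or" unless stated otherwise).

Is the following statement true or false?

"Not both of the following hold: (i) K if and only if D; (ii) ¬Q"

Parsed as (K ↔ D) ↑ ¬Q

K ↔ D = F ↔ F = T
¬Q = ¬F = T
(K ↔ D) ↑ ¬Q = T ↑ T = F

False.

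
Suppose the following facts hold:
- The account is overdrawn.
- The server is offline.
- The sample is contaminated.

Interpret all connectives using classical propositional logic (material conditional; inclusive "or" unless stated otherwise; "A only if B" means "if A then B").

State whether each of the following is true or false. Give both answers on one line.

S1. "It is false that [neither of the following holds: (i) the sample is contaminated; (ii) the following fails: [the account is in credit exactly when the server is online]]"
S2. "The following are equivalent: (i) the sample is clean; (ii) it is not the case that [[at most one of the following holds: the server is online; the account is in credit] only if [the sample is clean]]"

S1 True, S2 False

Let R = "the sample is contaminated" (T), P = "the account is overdrawn" (T), Q = "the server is online" (F).

S1: Parsed as ¬(R ↓ ¬(¬P ↔ Q))

¬P = ¬T = F
¬P ↔ Q = F ↔ F = T
¬(¬P ↔ Q) = ¬T = F
R ↓ ¬(¬P ↔ Q) = T ↓ F = F
¬(R ↓ ¬(¬P ↔ Q)) = ¬F = T
So S1 is true.

S2: In symbols: ¬R ↔ ¬((Q ↑ ¬P) → ¬R)

¬R = ¬T = F
¬P = ¬T = F
Q ↑ ¬P = F ↑ F = T
¬R = ¬T = F
(Q ↑ ¬P) → ¬R = T → F = F
¬((Q ↑ ¬P) → ¬R) = ¬F = T
¬R ↔ ¬((Q ↑ ¬P) → ¬R) = F ↔ T = F
So S2 is false.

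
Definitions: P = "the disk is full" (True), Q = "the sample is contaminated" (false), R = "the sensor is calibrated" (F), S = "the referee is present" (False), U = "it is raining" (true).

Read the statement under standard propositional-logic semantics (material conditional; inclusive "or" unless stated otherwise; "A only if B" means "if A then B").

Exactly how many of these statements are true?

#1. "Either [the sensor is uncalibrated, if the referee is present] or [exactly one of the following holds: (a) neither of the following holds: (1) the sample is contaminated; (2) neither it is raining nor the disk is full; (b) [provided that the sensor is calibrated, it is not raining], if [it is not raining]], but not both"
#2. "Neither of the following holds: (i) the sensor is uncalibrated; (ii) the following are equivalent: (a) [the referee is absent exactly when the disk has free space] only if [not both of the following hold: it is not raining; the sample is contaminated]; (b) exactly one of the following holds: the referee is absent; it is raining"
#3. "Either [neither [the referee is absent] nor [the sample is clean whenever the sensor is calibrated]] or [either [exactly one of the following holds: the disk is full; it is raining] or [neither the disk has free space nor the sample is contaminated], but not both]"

#1: This is (S -> not R) xor ((Q nor (U nor P)) xor (not U -> (R -> not U))).

not R = not False = True
S -> not R = False -> True = True
U nor P = True nor True = False
Q nor (U nor P) = False nor False = True
not U = not True = False
not U = not True = False
R -> not U = False -> False = True
not U -> (R -> not U) = False -> True = True
(Q nor (U nor P)) xor (not U -> (R -> not U)) = True xor True = False
(S -> not R) xor ((Q nor (U nor P)) xor (not U -> (R -> not U))) = True xor False = True
Thus #1 is true.

#2: This is not R nor (((not S iff not P) -> (not U nand Q)) iff (not S xor U)).

not R = not False = True
not S = not False = True
not P = not True = False
not S iff not P = True iff False = False
not U = not True = False
not U nand Q = False nand False = True
(not S iff not P) -> (not U nand Q) = False -> True = True
not S = not False = True
not S xor U = True xor True = False
((not S iff not P) -> (not U nand Q)) iff (not S xor U) = True iff False = False
not R nor (((not S iff not P) -> (not U nand Q)) iff (not S xor U)) = True nor False = False
So #2 is false.

#3: In symbols: (not S nor (R -> not Q)) or ((P xor U) xor (not P nor Q))

not S = not False = True
not Q = not False = True
R -> not Q = False -> True = True
not S nor (R -> not Q) = True nor True = False
P xor U = True xor True = False
not P = not True = False
not P nor Q = False nor False = True
(P xor U) xor (not P nor Q) = False xor True = True
(not S nor (R -> not Q)) or ((P xor U) xor (not P nor Q)) = False or True = True
Hence #3 is true.

2 of the 3 statements are true.

2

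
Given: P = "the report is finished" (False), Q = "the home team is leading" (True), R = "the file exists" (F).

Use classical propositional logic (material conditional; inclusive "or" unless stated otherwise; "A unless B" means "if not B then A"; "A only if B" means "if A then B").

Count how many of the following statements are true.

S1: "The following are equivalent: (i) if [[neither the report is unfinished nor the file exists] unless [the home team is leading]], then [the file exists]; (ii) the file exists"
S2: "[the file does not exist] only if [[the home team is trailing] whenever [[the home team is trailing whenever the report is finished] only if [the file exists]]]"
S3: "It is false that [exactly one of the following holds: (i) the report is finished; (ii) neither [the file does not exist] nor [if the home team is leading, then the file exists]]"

3

S1: Formalization: (((¬P ↓ R) ∨ Q) → R) ↔ R

¬P = ¬F = T
¬P ↓ R = T ↓ F = F
(¬P ↓ R) ∨ Q = F ∨ T = T
((¬P ↓ R) ∨ Q) → R = T → F = F
(((¬P ↓ R) ∨ Q) → R) ↔ R = F ↔ F = T
So S1 is true.

S2: Formalization: ¬R → (((P → ¬Q) → R) → ¬Q)

¬R = ¬F = T
¬Q = ¬T = F
P → ¬Q = F → F = T
(P → ¬Q) → R = T → F = F
¬Q = ¬T = F
((P → ¬Q) → R) → ¬Q = F → F = T
¬R → (((P → ¬Q) → R) → ¬Q) = T → T = T
Thus S2 is true.

S3: Formalization: ¬(P ⊕ (¬R ↓ (Q → R)))

¬R = ¬F = T
Q → R = T → F = F
¬R ↓ (Q → R) = T ↓ F = F
P ⊕ (¬R ↓ (Q → R)) = F ⊕ F = F
¬(P ⊕ (¬R ↓ (Q → R))) = ¬F = T
Thus S3 is true.

True statements: 3 (S1, S2, S3).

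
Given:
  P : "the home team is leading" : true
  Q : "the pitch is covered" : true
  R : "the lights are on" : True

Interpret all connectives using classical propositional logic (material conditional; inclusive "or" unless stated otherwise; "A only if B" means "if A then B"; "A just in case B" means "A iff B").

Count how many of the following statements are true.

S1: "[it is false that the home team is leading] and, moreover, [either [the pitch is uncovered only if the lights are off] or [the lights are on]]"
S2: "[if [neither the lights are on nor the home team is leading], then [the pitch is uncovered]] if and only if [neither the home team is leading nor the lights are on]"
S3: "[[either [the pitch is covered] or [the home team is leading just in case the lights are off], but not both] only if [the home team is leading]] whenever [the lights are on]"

1

S1: In symbols: not P and ((not Q -> not R) or R)

not P = not True = False
not Q = not True = False
not R = not True = False
not Q -> not R = False -> False = True
(not Q -> not R) or R = True or True = True
not P and ((not Q -> not R) or R) = False and True = False
Thus S1 is false.

S2: In symbols: ((R nor P) -> not Q) iff (P nor R)

R nor P = True nor True = False
not Q = not True = False
(R nor P) -> not Q = False -> False = True
P nor R = True nor True = False
((R nor P) -> not Q) iff (P nor R) = True iff False = False
Hence S2 is false.

S3: Formalization: R -> ((Q xor (P iff not R)) -> P)

not R = not True = False
P iff not R = True iff False = False
Q xor (P iff not R) = True xor False = True
(Q xor (P iff not R)) -> P = True -> True = True
R -> ((Q xor (P iff not R)) -> P) = True -> True = True
So S3 is true.

1 of the 3 statements is true.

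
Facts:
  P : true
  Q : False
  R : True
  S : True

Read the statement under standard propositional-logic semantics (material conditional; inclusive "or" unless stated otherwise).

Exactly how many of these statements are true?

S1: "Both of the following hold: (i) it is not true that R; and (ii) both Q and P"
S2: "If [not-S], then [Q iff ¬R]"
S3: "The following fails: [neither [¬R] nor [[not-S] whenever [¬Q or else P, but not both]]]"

S1: Parsed as ¬R ∧ (Q ∧ P)

¬R = ¬T = F
Q ∧ P = F ∧ T = F
¬R ∧ (Q ∧ P) = F ∧ F = F
Thus S1 is false.

S2: In symbols: ¬S → (Q ↔ ¬R)

¬S = ¬T = F
¬R = ¬T = F
Q ↔ ¬R = F ↔ F = T
¬S → (Q ↔ ¬R) = F → T = T
Thus S2 is true.

S3: In symbols: ¬(¬R ↓ ((¬Q ⊕ P) → ¬S))

¬R = ¬T = F
¬Q = ¬F = T
¬Q ⊕ P = T ⊕ T = F
¬S = ¬T = F
(¬Q ⊕ P) → ¬S = F → F = T
¬R ↓ ((¬Q ⊕ P) → ¬S) = F ↓ T = F
¬(¬R ↓ ((¬Q ⊕ P) → ¬S)) = ¬F = T
So S3 is true.

True statements: 2.

2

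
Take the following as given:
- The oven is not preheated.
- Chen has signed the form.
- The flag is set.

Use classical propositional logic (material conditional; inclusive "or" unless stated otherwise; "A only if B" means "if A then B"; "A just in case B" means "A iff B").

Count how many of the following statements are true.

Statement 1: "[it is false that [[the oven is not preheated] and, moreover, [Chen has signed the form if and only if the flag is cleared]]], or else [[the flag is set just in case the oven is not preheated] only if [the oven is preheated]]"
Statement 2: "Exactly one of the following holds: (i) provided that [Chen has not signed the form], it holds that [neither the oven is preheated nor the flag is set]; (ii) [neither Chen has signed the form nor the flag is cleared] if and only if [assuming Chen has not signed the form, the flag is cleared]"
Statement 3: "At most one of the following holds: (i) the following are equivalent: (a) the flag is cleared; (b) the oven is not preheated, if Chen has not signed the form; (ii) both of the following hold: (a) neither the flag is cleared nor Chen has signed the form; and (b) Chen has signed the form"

Let Q = "the oven is preheated" (F), D = "Chen has signed the form" (T), K = "the flag is set" (T).

Statement 1: Formalization: ~(~Q & (D <-> ~K)) | ((K <-> ~Q) -> Q)

~Q = ~F = T
~K = ~T = F
D <-> ~K = T <-> F = F
~Q & (D <-> ~K) = T & F = F
~(~Q & (D <-> ~K)) = ~F = T
~Q = ~F = T
K <-> ~Q = T <-> T = T
(K <-> ~Q) -> Q = T -> F = F
~(~Q & (D <-> ~K)) | ((K <-> ~Q) -> Q) = T | F = T
So Statement 1 is true.

Statement 2: This is (~D -> (Q nor K)) xor ((D nor ~K) <-> (~D -> ~K)).

~D = ~T = F
Q nor K = F nor T = F
~D -> (Q nor K) = F -> F = T
~K = ~T = F
D nor ~K = T nor F = F
~D = ~T = F
~K = ~T = F
~D -> ~K = F -> F = T
(D nor ~K) <-> (~D -> ~K) = F <-> T = F
(~D -> (Q nor K)) xor ((D nor ~K) <-> (~D -> ~K)) = T xor F = T
So Statement 2 is true.

Statement 3: In symbols: (~K <-> (~D -> ~Q)) nand ((~K nor D) & D)

~K = ~T = F
~D = ~T = F
~Q = ~F = T
~D -> ~Q = F -> T = T
~K <-> (~D -> ~Q) = F <-> T = F
~K = ~T = F
~K nor D = F nor T = F
(~K nor D) & D = F & T = F
(~K <-> (~D -> ~Q)) nand ((~K nor D) & D) = F nand F = T
So Statement 3 is true.

Count: 3.

3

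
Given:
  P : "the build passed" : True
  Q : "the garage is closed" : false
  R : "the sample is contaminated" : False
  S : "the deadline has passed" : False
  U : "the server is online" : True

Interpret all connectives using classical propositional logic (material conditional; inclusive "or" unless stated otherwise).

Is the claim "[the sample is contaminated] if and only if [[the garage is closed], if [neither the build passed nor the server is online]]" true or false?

False.

Values: R=False, P=True, U=True, Q=False.
In symbols: R iff ((P nor U) -> Q)

P nor U = True nor True = False
(P nor U) -> Q = False -> False = True
R iff ((P nor U) -> Q) = False iff True = False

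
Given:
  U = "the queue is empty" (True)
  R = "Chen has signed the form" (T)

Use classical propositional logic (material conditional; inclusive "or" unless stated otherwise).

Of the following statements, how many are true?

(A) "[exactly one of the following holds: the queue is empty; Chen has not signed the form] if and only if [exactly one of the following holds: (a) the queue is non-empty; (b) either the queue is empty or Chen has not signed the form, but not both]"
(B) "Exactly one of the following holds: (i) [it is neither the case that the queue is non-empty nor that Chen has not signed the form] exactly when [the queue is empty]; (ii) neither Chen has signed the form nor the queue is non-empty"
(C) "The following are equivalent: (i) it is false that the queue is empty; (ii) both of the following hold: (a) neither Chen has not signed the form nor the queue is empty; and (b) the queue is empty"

3

(A): Parsed as (U xor not R) iff (not U xor (U xor not R))

not R = not True = False
U xor not R = True xor False = True
not U = not True = False
not R = not True = False
U xor not R = True xor False = True
not U xor (U xor not R) = False xor True = True
(U xor not R) iff (not U xor (U xor not R)) = True iff True = True
Thus (A) is true.

(B): This is ((not U nor not R) iff U) xor (R nor not U).

not U = not True = False
not R = not True = False
not U nor not R = False nor False = True
(not U nor not R) iff U = True iff True = True
not U = not True = False
R nor not U = True nor False = False
((not U nor not R) iff U) xor (R nor not U) = True xor False = True
Thus (B) is true.

(C): Parsed as not U iff ((not R nor U) and U)

not U = not True = False
not R = not True = False
not R nor U = False nor True = False
(not R nor U) and U = False and True = False
not U iff ((not R nor U) and U) = False iff False = True
Hence (C) is true.

True statements: 3 ((A), (B), (C)).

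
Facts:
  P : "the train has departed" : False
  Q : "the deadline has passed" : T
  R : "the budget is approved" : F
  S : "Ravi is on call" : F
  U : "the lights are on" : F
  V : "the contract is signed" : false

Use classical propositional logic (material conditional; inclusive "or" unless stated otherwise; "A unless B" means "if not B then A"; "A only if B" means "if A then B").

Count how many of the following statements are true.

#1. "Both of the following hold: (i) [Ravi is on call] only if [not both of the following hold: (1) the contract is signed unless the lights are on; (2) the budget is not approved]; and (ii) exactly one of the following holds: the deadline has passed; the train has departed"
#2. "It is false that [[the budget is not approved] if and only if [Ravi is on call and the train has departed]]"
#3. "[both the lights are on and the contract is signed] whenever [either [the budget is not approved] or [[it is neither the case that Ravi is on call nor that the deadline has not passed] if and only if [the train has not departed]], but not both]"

3

#1: Parsed as (S -> ((V | U) nand ~R)) & (Q xor P)

V | U = F | F = F
~R = ~F = T
(V | U) nand ~R = F nand T = T
S -> ((V | U) nand ~R) = F -> T = T
Q xor P = T xor F = T
(S -> ((V | U) nand ~R)) & (Q xor P) = T & T = T
So #1 is true.

#2: In symbols: ~(~R <-> (S & P))

~R = ~F = T
S & P = F & F = F
~R <-> (S & P) = T <-> F = F
~(~R <-> (S & P)) = ~F = T
Hence #2 is true.

#3: In symbols: (~R xor ((S nor ~Q) <-> ~P)) -> (U & V)

~R = ~F = T
~Q = ~T = F
S nor ~Q = F nor F = T
~P = ~F = T
(S nor ~Q) <-> ~P = T <-> T = T
~R xor ((S nor ~Q) <-> ~P) = T xor T = F
U & V = F & F = F
(~R xor ((S nor ~Q) <-> ~P)) -> (U & V) = F -> F = T
So #3 is true.

3 of the 3 statements are true.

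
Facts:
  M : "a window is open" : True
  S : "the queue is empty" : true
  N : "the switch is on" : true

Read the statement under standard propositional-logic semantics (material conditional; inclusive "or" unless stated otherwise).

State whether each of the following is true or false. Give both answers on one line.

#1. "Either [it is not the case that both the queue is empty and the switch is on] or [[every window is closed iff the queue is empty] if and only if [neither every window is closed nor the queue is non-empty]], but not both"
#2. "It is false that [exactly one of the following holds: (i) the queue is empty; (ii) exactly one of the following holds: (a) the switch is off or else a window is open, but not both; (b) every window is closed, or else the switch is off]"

#1: Formalization: (S nand N) xor ((~M <-> S) <-> (~M nor ~S))

S nand N = T nand T = F
~M = ~T = F
~M <-> S = F <-> T = F
~M = ~T = F
~S = ~T = F
~M nor ~S = F nor F = T
(~M <-> S) <-> (~M nor ~S) = F <-> T = F
(S nand N) xor ((~M <-> S) <-> (~M nor ~S)) = F xor F = F
Hence #1 is false.

#2: Parsed as ~(S xor ((~N xor M) xor (~M | ~N)))

~N = ~T = F
~N xor M = F xor T = T
~M = ~T = F
~N = ~T = F
~M | ~N = F | F = F
(~N xor M) xor (~M | ~N) = T xor F = T
S xor ((~N xor M) xor (~M | ~N)) = T xor T = F
~(S xor ((~N xor M) xor (~M | ~N))) = ~F = T
Thus #2 is true.

#1 False / #2 True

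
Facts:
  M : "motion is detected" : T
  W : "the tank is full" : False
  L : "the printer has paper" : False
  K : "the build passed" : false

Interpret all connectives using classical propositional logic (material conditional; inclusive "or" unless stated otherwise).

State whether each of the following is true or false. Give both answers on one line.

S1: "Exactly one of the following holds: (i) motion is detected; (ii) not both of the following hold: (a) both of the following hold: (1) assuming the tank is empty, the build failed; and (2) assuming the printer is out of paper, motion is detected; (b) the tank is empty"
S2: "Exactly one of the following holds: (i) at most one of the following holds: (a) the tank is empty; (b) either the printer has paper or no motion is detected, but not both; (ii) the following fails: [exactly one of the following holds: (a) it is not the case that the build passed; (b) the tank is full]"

S1: This is M xor (((~W -> ~K) & (~L -> M)) nand ~W).

~W = ~F = T
~K = ~F = T
~W -> ~K = T -> T = T
~L = ~F = T
~L -> M = T -> T = T
(~W -> ~K) & (~L -> M) = T & T = T
~W = ~F = T
((~W -> ~K) & (~L -> M)) nand ~W = T nand T = F
M xor (((~W -> ~K) & (~L -> M)) nand ~W) = T xor F = T
So S1 is true.

S2: Parsed as (~W nand (L xor ~M)) xor ~(~K xor W)

~W = ~F = T
~M = ~T = F
L xor ~M = F xor F = F
~W nand (L xor ~M) = T nand F = T
~K = ~F = T
~K xor W = T xor F = T
~(~K xor W) = ~T = F
(~W nand (L xor ~M)) xor ~(~K xor W) = T xor F = T
So S2 is true.

S1 T, S2 T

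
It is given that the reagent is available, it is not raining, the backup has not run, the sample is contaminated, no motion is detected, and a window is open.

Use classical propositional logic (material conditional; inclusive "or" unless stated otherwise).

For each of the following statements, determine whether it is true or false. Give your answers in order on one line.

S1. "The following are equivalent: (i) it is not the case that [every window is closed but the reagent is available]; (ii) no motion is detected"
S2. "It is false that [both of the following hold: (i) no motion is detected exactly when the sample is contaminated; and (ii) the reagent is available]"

S1 true; S2 false

Let V = "a window is open" (T), P = "the reagent is available" (T), U = "motion is detected" (F), S = "the sample is contaminated" (T).

S1: This is ¬(¬V ∧ P) ↔ ¬U.

¬V = ¬T = F
¬V ∧ P = F ∧ T = F
¬(¬V ∧ P) = ¬F = T
¬U = ¬F = T
¬(¬V ∧ P) ↔ ¬U = T ↔ T = T
So S1 is true.

S2: In symbols: ¬((¬U ↔ S) ∧ P)

¬U = ¬F = T
¬U ↔ S = T ↔ T = T
(¬U ↔ S) ∧ P = T ∧ T = T
¬((¬U ↔ S) ∧ P) = ¬T = F
So S2 is false.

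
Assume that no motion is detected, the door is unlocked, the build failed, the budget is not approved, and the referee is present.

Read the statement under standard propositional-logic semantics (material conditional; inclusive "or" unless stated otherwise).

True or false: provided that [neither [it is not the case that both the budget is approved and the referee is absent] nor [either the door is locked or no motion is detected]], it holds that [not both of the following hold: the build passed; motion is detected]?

Let W = "the budget is approved" (F), S = "the referee is present" (T), M = "the door is locked" (F), P = "motion is detected" (F), D = "the build passed" (F).
In symbols: ((W ↑ ¬S) ↓ (M ∨ ¬P)) → (D ↑ P)

¬S = ¬T = F
W ↑ ¬S = F ↑ F = T
¬P = ¬F = T
M ∨ ¬P = F ∨ T = T
(W ↑ ¬S) ↓ (M ∨ ¬P) = T ↓ T = F
D ↑ P = F ↑ F = T
((W ↑ ¬S) ↓ (M ∨ ¬P)) → (D ↑ P) = F → T = T

The statement is true.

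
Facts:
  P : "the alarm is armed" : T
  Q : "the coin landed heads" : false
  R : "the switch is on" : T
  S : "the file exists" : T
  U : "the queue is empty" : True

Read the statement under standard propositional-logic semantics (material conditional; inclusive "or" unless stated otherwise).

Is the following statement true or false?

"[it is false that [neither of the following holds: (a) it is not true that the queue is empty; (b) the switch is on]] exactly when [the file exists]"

true

Formalization: ~(~U nor R) <-> S

~U = ~T = F
~U nor R = F nor T = F
~(~U nor R) = ~F = T
~(~U nor R) <-> S = T <-> T = T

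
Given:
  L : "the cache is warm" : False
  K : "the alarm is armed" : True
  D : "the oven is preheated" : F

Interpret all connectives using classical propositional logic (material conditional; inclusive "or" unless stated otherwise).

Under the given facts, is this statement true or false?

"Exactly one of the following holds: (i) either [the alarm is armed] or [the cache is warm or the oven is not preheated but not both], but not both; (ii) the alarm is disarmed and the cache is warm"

The statement is false.

In symbols: (K ⊕ (L ⊕ ¬D)) ⊕ (¬K ∧ L)

¬D = ¬F = T
L ⊕ ¬D = F ⊕ T = T
K ⊕ (L ⊕ ¬D) = T ⊕ T = F
¬K = ¬T = F
¬K ∧ L = F ∧ F = F
(K ⊕ (L ⊕ ¬D)) ⊕ (¬K ∧ L) = F ⊕ F = F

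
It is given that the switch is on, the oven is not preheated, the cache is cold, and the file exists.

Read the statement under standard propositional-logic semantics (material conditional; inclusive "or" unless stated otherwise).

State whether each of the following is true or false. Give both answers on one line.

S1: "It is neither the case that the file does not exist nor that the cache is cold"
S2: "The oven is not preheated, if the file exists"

S1 false; S2 true

Let U = "the file exists" (True), L = "the cache is warm" (False), P = "the oven is preheated" (False).

S1: Parsed as not U nor not L

not U = not True = False
not L = not False = True
not U nor not L = False nor True = False
So S1 is false.

S2: Parsed as U -> not P

not P = not False = True
U -> not P = True -> True = True
So S2 is true.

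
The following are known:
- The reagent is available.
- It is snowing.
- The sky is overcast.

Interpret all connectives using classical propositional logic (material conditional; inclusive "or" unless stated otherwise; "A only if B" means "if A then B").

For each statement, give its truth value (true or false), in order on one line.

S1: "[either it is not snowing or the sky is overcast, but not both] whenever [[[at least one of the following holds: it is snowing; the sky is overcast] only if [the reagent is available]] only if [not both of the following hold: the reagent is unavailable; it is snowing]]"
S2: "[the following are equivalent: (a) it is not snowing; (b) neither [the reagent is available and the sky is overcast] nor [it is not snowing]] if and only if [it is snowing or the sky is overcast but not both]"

Let Q = "it is snowing" (True), R = "the sky is overcast" (True), P = "the reagent is available" (True).

S1: In symbols: (((Q or R) -> P) -> (not P nand Q)) -> (not Q xor R)

Q or R = True or True = True
(Q or R) -> P = True -> True = True
not P = not True = False
not P nand Q = False nand True = True
((Q or R) -> P) -> (not P nand Q) = True -> True = True
not Q = not True = False
not Q xor R = False xor True = True
(((Q or R) -> P) -> (not P nand Q)) -> (not Q xor R) = True -> True = True
Thus S1 is true.

S2: Parsed as (not Q iff ((P and R) nor not Q)) iff (Q xor R)

not Q = not True = False
P and R = True and True = True
not Q = not True = False
(P and R) nor not Q = True nor False = False
not Q iff ((P and R) nor not Q) = False iff False = True
Q xor R = True xor True = False
(not Q iff ((P and R) nor not Q)) iff (Q xor R) = True iff False = False
Thus S2 is false.

S1 True, S2 False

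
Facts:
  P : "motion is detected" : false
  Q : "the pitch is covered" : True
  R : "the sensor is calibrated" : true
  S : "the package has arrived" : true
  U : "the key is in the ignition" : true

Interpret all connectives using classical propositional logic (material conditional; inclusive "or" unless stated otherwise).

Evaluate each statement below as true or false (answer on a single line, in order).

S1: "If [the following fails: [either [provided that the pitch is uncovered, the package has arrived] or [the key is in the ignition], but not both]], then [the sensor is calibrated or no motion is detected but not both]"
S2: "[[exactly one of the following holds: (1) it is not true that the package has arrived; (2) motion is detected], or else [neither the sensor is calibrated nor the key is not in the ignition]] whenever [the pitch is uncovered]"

S1 false, S2 true

S1: This is not ((not Q -> S) xor U) -> (R xor not P).

not Q = not True = False
not Q -> S = False -> True = True
(not Q -> S) xor U = True xor True = False
not ((not Q -> S) xor U) = not False = True
not P = not False = True
R xor not P = True xor True = False
not ((not Q -> S) xor U) -> (R xor not P) = True -> False = False
Hence S1 is false.

S2: Formalization: not Q -> ((not S xor P) or (R nor not U))

not Q = not True = False
not S = not True = False
not S xor P = False xor False = False
not U = not True = False
R nor not U = True nor False = False
(not S xor P) or (R nor not U) = False or False = False
not Q -> ((not S xor P) or (R nor not U)) = False -> False = True
Thus S2 is true.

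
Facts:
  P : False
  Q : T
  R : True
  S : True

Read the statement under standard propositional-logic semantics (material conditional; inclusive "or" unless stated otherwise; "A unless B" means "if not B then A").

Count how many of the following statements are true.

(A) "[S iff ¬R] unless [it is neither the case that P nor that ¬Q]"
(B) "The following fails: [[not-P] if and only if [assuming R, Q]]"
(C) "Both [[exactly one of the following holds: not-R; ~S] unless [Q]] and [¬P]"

(A): This is (S ↔ ¬R) ∨ (P ↓ ¬Q).

¬R = ¬T = F
S ↔ ¬R = T ↔ F = F
¬Q = ¬T = F
P ↓ ¬Q = F ↓ F = T
(S ↔ ¬R) ∨ (P ↓ ¬Q) = F ∨ T = T
So (A) is true.

(B): Parsed as ¬(¬P ↔ (R → Q))

¬P = ¬F = T
R → Q = T → T = T
¬P ↔ (R → Q) = T ↔ T = T
¬(¬P ↔ (R → Q)) = ¬T = F
So (B) is false.

(C): Parsed as ((¬R ⊕ ¬S) ∨ Q) ∧ ¬P

¬R = ¬T = F
¬S = ¬T = F
¬R ⊕ ¬S = F ⊕ F = F
(¬R ⊕ ¬S) ∨ Q = F ∨ T = T
¬P = ¬F = T
((¬R ⊕ ¬S) ∨ Q) ∧ ¬P = T ∧ T = T
Thus (C) is true.

2 of the 3 statements are true.

2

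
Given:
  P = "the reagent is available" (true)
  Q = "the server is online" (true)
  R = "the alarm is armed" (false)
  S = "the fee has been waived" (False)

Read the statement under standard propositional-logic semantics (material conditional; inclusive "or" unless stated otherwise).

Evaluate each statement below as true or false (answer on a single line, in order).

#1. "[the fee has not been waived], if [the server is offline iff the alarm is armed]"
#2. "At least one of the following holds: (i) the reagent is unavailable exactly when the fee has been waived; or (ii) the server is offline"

#1 True / #2 True

#1: This is (not Q iff R) -> not S.

not Q = not True = False
not Q iff R = False iff False = True
not S = not False = True
(not Q iff R) -> not S = True -> True = True
Thus #1 is true.

#2: This is (not P iff S) or not Q.

not P = not True = False
not P iff S = False iff False = True
not Q = not True = False
(not P iff S) or not Q = True or False = True
So #2 is true.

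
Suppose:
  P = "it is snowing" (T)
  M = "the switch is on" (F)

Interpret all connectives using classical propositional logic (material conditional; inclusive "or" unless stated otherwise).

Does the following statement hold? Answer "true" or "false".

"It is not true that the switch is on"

This is ~M.

~M = ~F = T

The statement is true.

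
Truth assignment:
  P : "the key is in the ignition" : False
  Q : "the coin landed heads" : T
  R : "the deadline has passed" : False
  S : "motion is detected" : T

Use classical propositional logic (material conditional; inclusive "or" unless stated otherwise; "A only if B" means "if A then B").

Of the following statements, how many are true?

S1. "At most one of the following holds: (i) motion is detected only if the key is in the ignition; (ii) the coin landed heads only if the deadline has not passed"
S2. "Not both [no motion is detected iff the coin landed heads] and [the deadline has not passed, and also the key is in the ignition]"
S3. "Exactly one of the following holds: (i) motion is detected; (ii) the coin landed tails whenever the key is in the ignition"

2

S1: Parsed as (S → P) ↑ (Q → ¬R)

S → P = T → F = F
¬R = ¬F = T
Q → ¬R = T → T = T
(S → P) ↑ (Q → ¬R) = F ↑ T = T
So S1 is true.

S2: This is (¬S ↔ Q) ↑ (¬R ∧ P).

¬S = ¬T = F
¬S ↔ Q = F ↔ T = F
¬R = ¬F = T
¬R ∧ P = T ∧ F = F
(¬S ↔ Q) ↑ (¬R ∧ P) = F ↑ F = T
Hence S2 is true.

S3: This is S ⊕ (P → ¬Q).

¬Q = ¬T = F
P → ¬Q = F → F = T
S ⊕ (P → ¬Q) = T ⊕ T = F
Hence S3 is false.

True statements: 2 (S1, S2).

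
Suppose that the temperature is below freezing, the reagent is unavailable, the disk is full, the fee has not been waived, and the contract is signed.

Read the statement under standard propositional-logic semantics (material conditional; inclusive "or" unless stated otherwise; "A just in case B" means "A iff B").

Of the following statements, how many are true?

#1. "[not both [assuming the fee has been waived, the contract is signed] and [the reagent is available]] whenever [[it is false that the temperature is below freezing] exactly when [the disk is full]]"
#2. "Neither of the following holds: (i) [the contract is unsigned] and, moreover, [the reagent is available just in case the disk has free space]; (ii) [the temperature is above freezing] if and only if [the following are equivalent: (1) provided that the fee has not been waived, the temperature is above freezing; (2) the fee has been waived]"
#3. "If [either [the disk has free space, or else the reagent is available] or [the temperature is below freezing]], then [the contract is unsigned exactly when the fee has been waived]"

3

Let W = "the temperature is below freezing" (T), D = "the disk is full" (T), V = "the fee has been waived" (F), N = "the contract is signed" (T), K = "the reagent is available" (F).

#1: Formalization: (~W <-> D) -> ((V -> N) nand K)

~W = ~T = F
~W <-> D = F <-> T = F
V -> N = F -> T = T
(V -> N) nand K = T nand F = T
(~W <-> D) -> ((V -> N) nand K) = F -> T = T
So #1 is true.

#2: In symbols: (~N & (K <-> ~D)) nor (~W <-> ((~V -> ~W) <-> V))

~N = ~T = F
~D = ~T = F
K <-> ~D = F <-> F = T
~N & (K <-> ~D) = F & T = F
~W = ~T = F
~V = ~F = T
~W = ~T = F
~V -> ~W = T -> F = F
(~V -> ~W) <-> V = F <-> F = T
~W <-> ((~V -> ~W) <-> V) = F <-> T = F
(~N & (K <-> ~D)) nor (~W <-> ((~V -> ~W) <-> V)) = F nor F = T
Thus #2 is true.

#3: This is ((~D | K) | W) -> (~N <-> V).

~D = ~T = F
~D | K = F | F = F
(~D | K) | W = F | T = T
~N = ~T = F
~N <-> V = F <-> F = T
((~D | K) | W) -> (~N <-> V) = T -> T = T
So #3 is true.

3 of the 3 statements are true (#1, #2, #3).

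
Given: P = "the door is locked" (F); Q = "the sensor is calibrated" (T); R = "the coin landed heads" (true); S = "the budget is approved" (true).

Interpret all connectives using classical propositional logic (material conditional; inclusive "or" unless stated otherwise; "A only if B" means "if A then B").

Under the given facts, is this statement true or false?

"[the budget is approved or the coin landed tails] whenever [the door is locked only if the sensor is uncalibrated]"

True.

Formalization: (P -> ~Q) -> (S | ~R)

~Q = ~T = F
P -> ~Q = F -> F = T
~R = ~T = F
S | ~R = T | F = T
(P -> ~Q) -> (S | ~R) = T -> T = T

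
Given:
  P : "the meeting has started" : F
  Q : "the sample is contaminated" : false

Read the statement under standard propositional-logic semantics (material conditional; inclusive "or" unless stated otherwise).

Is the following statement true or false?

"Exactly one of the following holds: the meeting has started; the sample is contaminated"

Values: P=F, Q=F.
This is P xor Q.

P xor Q = F xor F = F

False.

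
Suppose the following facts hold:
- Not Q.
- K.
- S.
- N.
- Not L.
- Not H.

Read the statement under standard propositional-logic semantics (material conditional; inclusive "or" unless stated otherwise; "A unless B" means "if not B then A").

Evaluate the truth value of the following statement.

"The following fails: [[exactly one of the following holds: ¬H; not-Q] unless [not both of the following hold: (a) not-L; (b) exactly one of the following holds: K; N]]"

This is not ((not H xor not Q) or (not L nand (K xor N))).

not H = not False = True
not Q = not False = True
not H xor not Q = True xor True = False
not L = not False = True
K xor N = True xor True = False
not L nand (K xor N) = True nand False = True
(not H xor not Q) or (not L nand (K xor N)) = False or True = True
not ((not H xor not Q) or (not L nand (K xor N))) = not True = False

false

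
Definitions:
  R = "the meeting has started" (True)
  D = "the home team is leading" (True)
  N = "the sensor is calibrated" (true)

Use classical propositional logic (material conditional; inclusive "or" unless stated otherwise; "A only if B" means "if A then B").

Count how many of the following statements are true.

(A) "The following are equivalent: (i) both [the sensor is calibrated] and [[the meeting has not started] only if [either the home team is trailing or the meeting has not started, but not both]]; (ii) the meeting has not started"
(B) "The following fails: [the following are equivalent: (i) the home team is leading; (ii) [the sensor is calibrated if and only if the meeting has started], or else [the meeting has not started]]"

(A): In symbols: (N ∧ (¬R → (¬D ⊕ ¬R))) ↔ ¬R

¬R = ¬T = F
¬D = ¬T = F
¬R = ¬T = F
¬D ⊕ ¬R = F ⊕ F = F
¬R → (¬D ⊕ ¬R) = F → F = T
N ∧ (¬R → (¬D ⊕ ¬R)) = T ∧ T = T
¬R = ¬T = F
(N ∧ (¬R → (¬D ⊕ ¬R))) ↔ ¬R = T ↔ F = F
So (A) is false.

(B): Parsed as ¬(D ↔ ((N ↔ R) ∨ ¬R))

N ↔ R = T ↔ T = T
¬R = ¬T = F
(N ↔ R) ∨ ¬R = T ∨ F = T
D ↔ ((N ↔ R) ∨ ¬R) = T ↔ T = T
¬(D ↔ ((N ↔ R) ∨ ¬R)) = ¬T = F
So (B) is false.

Count: 0.

0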